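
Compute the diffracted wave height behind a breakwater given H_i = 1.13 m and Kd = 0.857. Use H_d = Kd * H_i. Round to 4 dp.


H_d = Kd * H_i
H_d = 0.857 * 1.13
H_d = 0.9684 m

0.9684


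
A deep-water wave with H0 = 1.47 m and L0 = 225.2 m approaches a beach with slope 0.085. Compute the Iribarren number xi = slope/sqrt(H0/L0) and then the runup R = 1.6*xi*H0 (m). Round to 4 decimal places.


xi = slope / sqrt(H0/L0)
H0/L0 = 1.47/225.2 = 0.006528
sqrt(0.006528) = 0.080793
xi = 0.085 / 0.080793 = 1.052070
R = 1.6 * xi * H0 = 1.6 * 1.052070 * 1.47
R = 2.4745 m

2.4745


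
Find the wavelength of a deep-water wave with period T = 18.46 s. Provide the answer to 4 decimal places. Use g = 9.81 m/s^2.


L0 = g * T^2 / (2 * pi)
L0 = 9.81 * 18.46^2 / (2 * pi)
L0 = 9.81 * 340.7716 / 6.28319
L0 = 3342.9694 / 6.28319
L0 = 532.0501 m

532.0501


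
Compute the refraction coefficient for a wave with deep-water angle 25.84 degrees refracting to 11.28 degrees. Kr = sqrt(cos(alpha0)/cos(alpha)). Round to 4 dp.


Kr = sqrt(cos(alpha0) / cos(alpha))
cos(25.84) = 0.900015
cos(11.28) = 0.980683
Kr = sqrt(0.900015 / 0.980683)
Kr = sqrt(0.917743)
Kr = 0.9580

0.9580


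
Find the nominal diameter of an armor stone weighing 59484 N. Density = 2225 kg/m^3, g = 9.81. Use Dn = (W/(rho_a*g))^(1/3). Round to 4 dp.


V = W / (rho_a * g)
V = 59484 / (2225 * 9.81)
V = 59484 / 21827.25
V = 2.725217 m^3
Dn = V^(1/3) = 2.725217^(1/3)
Dn = 1.3968 m

1.3968


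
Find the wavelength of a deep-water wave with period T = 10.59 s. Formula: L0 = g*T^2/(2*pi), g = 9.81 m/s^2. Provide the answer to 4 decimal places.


L0 = g * T^2 / (2 * pi)
L0 = 9.81 * 10.59^2 / (2 * pi)
L0 = 9.81 * 112.1481 / 6.28319
L0 = 1100.1729 / 6.28319
L0 = 175.0979 m

175.0979


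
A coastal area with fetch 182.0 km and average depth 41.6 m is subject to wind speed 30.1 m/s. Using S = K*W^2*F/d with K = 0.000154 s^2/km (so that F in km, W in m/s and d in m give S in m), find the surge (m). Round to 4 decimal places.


S = K * W^2 * F / d
W^2 = 30.1^2 = 906.01
S = 0.000154 * 906.01 * 182.0 / 41.6
Numerator = 0.000154 * 906.01 * 182.0 = 25.393648
S = 25.393648 / 41.6 = 0.6104 m

0.6104


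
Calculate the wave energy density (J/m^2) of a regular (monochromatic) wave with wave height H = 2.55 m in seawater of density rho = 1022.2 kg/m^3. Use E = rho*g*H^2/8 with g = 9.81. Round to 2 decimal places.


E = (1/8) * rho * g * H^2
E = (1/8) * 1022.2 * 9.81 * 2.55^2
E = 0.125 * 1022.2 * 9.81 * 6.5025
E = 8150.71 J/m^2

8150.71


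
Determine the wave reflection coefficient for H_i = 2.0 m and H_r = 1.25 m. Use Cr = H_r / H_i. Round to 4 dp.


Cr = H_r / H_i
Cr = 1.25 / 2.0
Cr = 0.6250

0.6250


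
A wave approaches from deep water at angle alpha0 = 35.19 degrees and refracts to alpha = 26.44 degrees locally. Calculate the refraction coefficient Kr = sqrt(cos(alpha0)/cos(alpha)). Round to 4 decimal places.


Kr = sqrt(cos(alpha0) / cos(alpha))
cos(35.19) = 0.817245
cos(26.44) = 0.895401
Kr = sqrt(0.817245 / 0.895401)
Kr = sqrt(0.912714)
Kr = 0.9554

0.9554


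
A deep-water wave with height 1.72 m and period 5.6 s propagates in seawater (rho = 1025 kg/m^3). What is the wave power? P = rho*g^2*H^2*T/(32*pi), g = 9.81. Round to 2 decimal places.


P = rho * g^2 * H^2 * T / (32 * pi)
P = 1025 * 9.81^2 * 1.72^2 * 5.6 / (32 * pi)
P = 1025 * 96.2361 * 2.9584 * 5.6 / 100.53096
P = 16255.75 W/m

16255.75


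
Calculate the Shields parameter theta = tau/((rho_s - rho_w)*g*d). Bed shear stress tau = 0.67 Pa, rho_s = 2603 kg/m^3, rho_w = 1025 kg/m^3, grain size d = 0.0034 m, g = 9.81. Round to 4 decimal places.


theta = tau / ((rho_s - rho_w) * g * d)
rho_s - rho_w = 2603 - 1025 = 1578
Denominator = 1578 * 9.81 * 0.0034 = 52.632612
theta = 0.67 / 52.632612
theta = 0.0127

0.0127


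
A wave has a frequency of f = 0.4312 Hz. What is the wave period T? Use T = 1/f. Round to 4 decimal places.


T = 1 / f
T = 1 / 0.4312
T = 2.3191 s

2.3191


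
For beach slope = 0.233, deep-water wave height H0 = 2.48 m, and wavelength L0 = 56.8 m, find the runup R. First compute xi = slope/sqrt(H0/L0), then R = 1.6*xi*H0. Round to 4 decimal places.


xi = slope / sqrt(H0/L0)
H0/L0 = 2.48/56.8 = 0.043662
sqrt(0.043662) = 0.208954
xi = 0.233 / 0.208954 = 1.115075
R = 1.6 * xi * H0 = 1.6 * 1.115075 * 2.48
R = 4.4246 m

4.4246


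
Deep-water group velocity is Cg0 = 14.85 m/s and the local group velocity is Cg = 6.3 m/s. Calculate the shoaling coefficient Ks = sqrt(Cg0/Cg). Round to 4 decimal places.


Ks = sqrt(Cg0 / Cg)
Ks = sqrt(14.85 / 6.3)
Ks = sqrt(2.3571)
Ks = 1.5353

1.5353


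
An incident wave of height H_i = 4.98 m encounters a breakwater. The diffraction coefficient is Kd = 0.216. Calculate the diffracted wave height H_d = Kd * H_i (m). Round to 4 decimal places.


H_d = Kd * H_i
H_d = 0.216 * 4.98
H_d = 1.0757 m

1.0757


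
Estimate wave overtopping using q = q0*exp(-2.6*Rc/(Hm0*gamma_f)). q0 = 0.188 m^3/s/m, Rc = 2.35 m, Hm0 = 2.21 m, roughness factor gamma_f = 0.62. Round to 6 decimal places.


q = q0 * exp(-2.6 * Rc / (Hm0 * gamma_f))
Exponent = -2.6 * 2.35 / (2.21 * 0.62)
= -2.6 * 2.35 / 1.3702
= -4.459203
exp(-4.459203) = 0.011572
q = 0.188 * 0.011572
q = 0.002175 m^3/s/m

0.002175


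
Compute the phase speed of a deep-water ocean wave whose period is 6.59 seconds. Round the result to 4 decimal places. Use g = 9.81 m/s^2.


We use the deep-water celerity formula:
C = g * T / (2 * pi)
C = 9.81 * 6.59 / (2 * 3.14159...)
C = 64.647900 / 6.283185
C = 10.2890 m/s

10.2890


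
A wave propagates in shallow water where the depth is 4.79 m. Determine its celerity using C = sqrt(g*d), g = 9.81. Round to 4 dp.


Using the shallow-water approximation:
C = sqrt(g * d) = sqrt(9.81 * 4.79)
C = sqrt(46.9899)
C = 6.8549 m/s

6.8549


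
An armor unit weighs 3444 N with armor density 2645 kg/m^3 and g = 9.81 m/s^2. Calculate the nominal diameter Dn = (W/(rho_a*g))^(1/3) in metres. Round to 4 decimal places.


V = W / (rho_a * g)
V = 3444 / (2645 * 9.81)
V = 3444 / 25947.45
V = 0.132730 m^3
Dn = V^(1/3) = 0.132730^(1/3)
Dn = 0.5101 m

0.5101


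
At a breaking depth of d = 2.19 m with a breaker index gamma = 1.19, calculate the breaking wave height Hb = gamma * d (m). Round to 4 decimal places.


Hb = gamma * d
Hb = 1.19 * 2.19
Hb = 2.6061 m

2.6061


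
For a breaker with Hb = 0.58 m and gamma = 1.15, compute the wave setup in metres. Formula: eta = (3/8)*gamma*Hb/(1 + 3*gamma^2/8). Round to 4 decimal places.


eta = (3/8) * gamma * Hb / (1 + 3*gamma^2/8)
Numerator = (3/8) * 1.15 * 0.58 = 0.250125
Denominator = 1 + 3*1.15^2/8 = 1 + 0.495938 = 1.495938
eta = 0.250125 / 1.495938
eta = 0.1672 m

0.1672


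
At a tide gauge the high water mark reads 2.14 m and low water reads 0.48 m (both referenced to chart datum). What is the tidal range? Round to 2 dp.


Tidal range = High water - Low water
Tidal range = 2.14 - (0.48)
Tidal range = 1.66 m

1.66


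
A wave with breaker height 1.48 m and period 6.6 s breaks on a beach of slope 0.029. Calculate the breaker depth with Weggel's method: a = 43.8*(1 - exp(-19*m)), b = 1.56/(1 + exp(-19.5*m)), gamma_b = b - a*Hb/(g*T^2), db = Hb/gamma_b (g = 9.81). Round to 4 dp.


a = 43.8 * (1 - exp(-19 * m))
exp(-19 * 0.029) = exp(-0.5510) = 0.576373
a = 43.8 * (1 - 0.576373) = 18.554856
b = 1.56 / (1 + exp(-19.5 * m))
exp(-19.5 * 0.029) = exp(-0.5655) = 0.568076
b = 1.56 / (1 + 0.568076) = 0.994850
Hb / (g * T^2) = 1.48 / (9.81 * 6.6^2) = 1.48 / 427.3236 = 0.00346342
gamma_b = b - a * Hb/(g*T^2) = 0.994850 - 18.554856 * 0.00346342 = 0.930587
db = Hb / gamma_b = 1.48 / 0.930587
db = 1.5904 m

1.5904


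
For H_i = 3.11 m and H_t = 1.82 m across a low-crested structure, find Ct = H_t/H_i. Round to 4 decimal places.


Ct = H_t / H_i
Ct = 1.82 / 3.11
Ct = 0.5852

0.5852


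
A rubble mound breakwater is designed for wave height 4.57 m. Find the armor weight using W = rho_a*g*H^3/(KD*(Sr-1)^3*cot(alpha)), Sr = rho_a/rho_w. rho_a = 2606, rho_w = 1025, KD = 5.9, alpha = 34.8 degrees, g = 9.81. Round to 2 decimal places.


Sr = rho_a / rho_w = 2606 / 1025 = 2.542439
(Sr - 1) = 1.542439
(Sr - 1)^3 = 3.669645
cot(34.8) = 1 / tan(34.8) = 1 / 0.695018 = 1.438811
Numerator = 2606 * 9.81 * 4.57^3 = 2440012.3189
Denominator = 5.9 * 3.669645 * 1.438811 = 31.151568
W = 2440012.3189 / 31.151568
W = 78327.11 N

78327.11


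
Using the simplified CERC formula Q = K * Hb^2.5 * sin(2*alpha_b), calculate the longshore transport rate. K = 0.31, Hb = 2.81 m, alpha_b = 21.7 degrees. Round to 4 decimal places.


Q = K * Hb^2.5 * sin(2 * alpha_b)
Hb^2.5 = 2.81^2.5 = 13.236276
sin(2 * 21.7) = sin(43.4) = 0.687088
Q = 0.31 * 13.236276 * 0.687088
Q = 2.8193 m^3/s

2.8193


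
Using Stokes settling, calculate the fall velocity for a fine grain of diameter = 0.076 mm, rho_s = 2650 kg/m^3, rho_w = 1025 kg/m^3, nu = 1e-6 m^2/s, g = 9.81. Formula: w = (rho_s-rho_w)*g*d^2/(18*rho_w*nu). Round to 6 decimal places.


w = (rho_s - rho_w) * g * d^2 / (18 * rho_w * nu)
d = 0.076 mm = 0.000076 m
rho_s - rho_w = 2650 - 1025 = 1625
Numerator = 1625 * 9.81 * (0.000076)^2 = 0.000092076660
Denominator = 18 * 1025 * 1e-6 = 0.018450
w = 0.004991 m/s

0.004991


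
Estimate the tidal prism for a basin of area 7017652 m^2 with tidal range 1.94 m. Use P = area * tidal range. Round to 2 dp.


Tidal prism = Area * Tidal range
P = 7017652 * 1.94
P = 13614244.88 m^3

13614244.88


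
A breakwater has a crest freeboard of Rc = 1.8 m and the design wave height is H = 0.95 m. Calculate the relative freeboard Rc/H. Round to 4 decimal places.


Relative freeboard = Rc / H
= 1.8 / 0.95
= 1.8947

1.8947


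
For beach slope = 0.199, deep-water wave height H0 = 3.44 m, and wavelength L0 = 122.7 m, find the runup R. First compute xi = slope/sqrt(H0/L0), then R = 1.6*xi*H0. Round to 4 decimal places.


xi = slope / sqrt(H0/L0)
H0/L0 = 3.44/122.7 = 0.028036
sqrt(0.028036) = 0.167439
xi = 0.199 / 0.167439 = 1.188492
R = 1.6 * xi * H0 = 1.6 * 1.188492 * 3.44
R = 6.5415 m

6.5415


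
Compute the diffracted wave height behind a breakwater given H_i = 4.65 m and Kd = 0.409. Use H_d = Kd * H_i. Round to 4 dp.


H_d = Kd * H_i
H_d = 0.409 * 4.65
H_d = 1.9019 m

1.9019


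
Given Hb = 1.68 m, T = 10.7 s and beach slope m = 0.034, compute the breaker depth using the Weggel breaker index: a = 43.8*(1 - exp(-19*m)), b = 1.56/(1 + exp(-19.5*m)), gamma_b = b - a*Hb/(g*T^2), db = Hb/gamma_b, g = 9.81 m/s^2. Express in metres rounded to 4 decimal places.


a = 43.8 * (1 - exp(-19 * m))
exp(-19 * 0.034) = exp(-0.6460) = 0.524138
a = 43.8 * (1 - 0.524138) = 20.842749
b = 1.56 / (1 + exp(-19.5 * m))
exp(-19.5 * 0.034) = exp(-0.6630) = 0.515303
b = 1.56 / (1 + 0.515303) = 1.029497
Hb / (g * T^2) = 1.68 / (9.81 * 10.7^2) = 1.68 / 1123.1469 = 0.00149580
gamma_b = b - a * Hb/(g*T^2) = 1.029497 - 20.842749 * 0.00149580 = 0.998320
db = Hb / gamma_b = 1.68 / 0.998320
db = 1.6828 m

1.6828


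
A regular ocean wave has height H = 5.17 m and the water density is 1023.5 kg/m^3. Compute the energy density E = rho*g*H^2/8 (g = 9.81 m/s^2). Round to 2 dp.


E = (1/8) * rho * g * H^2
E = (1/8) * 1023.5 * 9.81 * 5.17^2
E = 0.125 * 1023.5 * 9.81 * 26.7289
E = 33546.56 J/m^2

33546.56


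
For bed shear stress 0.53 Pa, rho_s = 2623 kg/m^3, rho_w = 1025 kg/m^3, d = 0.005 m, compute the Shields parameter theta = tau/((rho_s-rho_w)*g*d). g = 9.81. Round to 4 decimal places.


theta = tau / ((rho_s - rho_w) * g * d)
rho_s - rho_w = 2623 - 1025 = 1598
Denominator = 1598 * 9.81 * 0.005 = 78.381900
theta = 0.53 / 78.381900
theta = 0.0068

0.0068


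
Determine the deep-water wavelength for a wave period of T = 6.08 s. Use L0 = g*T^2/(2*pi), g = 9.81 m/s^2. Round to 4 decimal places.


L0 = g * T^2 / (2 * pi)
L0 = 9.81 * 6.08^2 / (2 * pi)
L0 = 9.81 * 36.9664 / 6.28319
L0 = 362.6404 / 6.28319
L0 = 57.7160 m

57.7160


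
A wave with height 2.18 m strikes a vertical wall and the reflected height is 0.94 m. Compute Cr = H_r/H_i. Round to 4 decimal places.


Cr = H_r / H_i
Cr = 0.94 / 2.18
Cr = 0.4312

0.4312


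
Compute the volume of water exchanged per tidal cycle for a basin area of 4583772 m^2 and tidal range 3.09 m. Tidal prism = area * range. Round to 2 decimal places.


Tidal prism = Area * Tidal range
P = 4583772 * 3.09
P = 14163855.48 m^3

14163855.48


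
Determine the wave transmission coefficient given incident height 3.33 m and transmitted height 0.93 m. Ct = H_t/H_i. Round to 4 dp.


Ct = H_t / H_i
Ct = 0.93 / 3.33
Ct = 0.2793

0.2793


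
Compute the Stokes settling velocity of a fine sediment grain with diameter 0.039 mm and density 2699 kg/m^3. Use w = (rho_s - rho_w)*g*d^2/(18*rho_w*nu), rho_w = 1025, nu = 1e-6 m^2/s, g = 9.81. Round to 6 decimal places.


w = (rho_s - rho_w) * g * d^2 / (18 * rho_w * nu)
d = 0.039 mm = 0.000039 m
rho_s - rho_w = 2699 - 1025 = 1674
Numerator = 1674 * 9.81 * (0.000039)^2 = 0.000024977771
Denominator = 18 * 1025 * 1e-6 = 0.018450
w = 0.001354 m/s

0.001354


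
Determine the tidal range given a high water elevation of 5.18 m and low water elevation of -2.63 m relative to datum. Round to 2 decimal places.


Tidal range = High water - Low water
Tidal range = 5.18 - (-2.63)
Tidal range = 7.81 m

7.81


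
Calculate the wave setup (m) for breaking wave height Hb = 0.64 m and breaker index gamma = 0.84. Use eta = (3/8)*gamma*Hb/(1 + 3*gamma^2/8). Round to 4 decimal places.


eta = (3/8) * gamma * Hb / (1 + 3*gamma^2/8)
Numerator = (3/8) * 0.84 * 0.64 = 0.201600
Denominator = 1 + 3*0.84^2/8 = 1 + 0.264600 = 1.264600
eta = 0.201600 / 1.264600
eta = 0.1594 m

0.1594


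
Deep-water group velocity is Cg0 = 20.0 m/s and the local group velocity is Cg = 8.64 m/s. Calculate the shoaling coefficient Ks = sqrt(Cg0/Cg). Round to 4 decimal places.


Ks = sqrt(Cg0 / Cg)
Ks = sqrt(20.0 / 8.64)
Ks = sqrt(2.3148)
Ks = 1.5215

1.5215


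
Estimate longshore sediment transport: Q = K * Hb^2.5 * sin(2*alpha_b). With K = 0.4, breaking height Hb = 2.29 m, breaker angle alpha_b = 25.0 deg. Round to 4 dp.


Q = K * Hb^2.5 * sin(2 * alpha_b)
Hb^2.5 = 2.29^2.5 = 7.935763
sin(2 * 25.0) = sin(50.0) = 0.766044
Q = 0.4 * 7.935763 * 0.766044
Q = 2.4317 m^3/s

2.4317


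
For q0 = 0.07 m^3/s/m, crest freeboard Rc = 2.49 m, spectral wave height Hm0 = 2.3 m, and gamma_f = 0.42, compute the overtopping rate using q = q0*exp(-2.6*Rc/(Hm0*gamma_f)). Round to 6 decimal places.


q = q0 * exp(-2.6 * Rc / (Hm0 * gamma_f))
Exponent = -2.6 * 2.49 / (2.3 * 0.42)
= -2.6 * 2.49 / 0.9660
= -6.701863
exp(-6.701863) = 0.001229
q = 0.07 * 0.001229
q = 0.000086 m^3/s/m

0.000086


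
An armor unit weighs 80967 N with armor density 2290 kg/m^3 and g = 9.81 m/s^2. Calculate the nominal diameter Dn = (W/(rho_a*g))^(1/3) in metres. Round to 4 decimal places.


V = W / (rho_a * g)
V = 80967 / (2290 * 9.81)
V = 80967 / 22464.90
V = 3.604156 m^3
Dn = V^(1/3) = 3.604156^(1/3)
Dn = 1.5332 m

1.5332


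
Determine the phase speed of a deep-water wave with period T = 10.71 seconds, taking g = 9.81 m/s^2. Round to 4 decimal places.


We use the deep-water celerity formula:
C = g * T / (2 * pi)
C = 9.81 * 10.71 / (2 * 3.14159...)
C = 105.065100 / 6.283185
C = 16.7216 m/s

16.7216


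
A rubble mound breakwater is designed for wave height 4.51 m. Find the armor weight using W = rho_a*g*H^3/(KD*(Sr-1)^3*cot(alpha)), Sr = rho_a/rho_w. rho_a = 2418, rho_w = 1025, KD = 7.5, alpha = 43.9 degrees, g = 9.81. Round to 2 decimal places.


Sr = rho_a / rho_w = 2418 / 1025 = 2.359024
(Sr - 1) = 1.359024
(Sr - 1)^3 = 2.510046
cot(43.9) = 1 / tan(43.9) = 1 / 0.962322 = 1.039154
Numerator = 2418 * 9.81 * 4.51^3 = 2175980.1514
Denominator = 7.5 * 2.510046 * 1.039154 = 19.562431
W = 2175980.1514 / 19.562431
W = 111232.60 N

111232.60


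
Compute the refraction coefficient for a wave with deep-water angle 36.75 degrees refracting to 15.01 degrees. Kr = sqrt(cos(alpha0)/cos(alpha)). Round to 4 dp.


Kr = sqrt(cos(alpha0) / cos(alpha))
cos(36.75) = 0.801254
cos(15.01) = 0.965881
Kr = sqrt(0.801254 / 0.965881)
Kr = sqrt(0.829558)
Kr = 0.9108

0.9108


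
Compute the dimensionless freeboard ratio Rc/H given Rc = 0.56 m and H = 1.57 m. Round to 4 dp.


Relative freeboard = Rc / H
= 0.56 / 1.57
= 0.3567

0.3567


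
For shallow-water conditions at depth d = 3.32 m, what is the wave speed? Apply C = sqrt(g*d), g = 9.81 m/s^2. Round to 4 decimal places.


Using the shallow-water approximation:
C = sqrt(g * d) = sqrt(9.81 * 3.32)
C = sqrt(32.5692)
C = 5.7069 m/s

5.7069


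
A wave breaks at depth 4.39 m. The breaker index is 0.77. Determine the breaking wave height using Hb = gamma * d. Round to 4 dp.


Hb = gamma * d
Hb = 0.77 * 4.39
Hb = 3.3803 m

3.3803


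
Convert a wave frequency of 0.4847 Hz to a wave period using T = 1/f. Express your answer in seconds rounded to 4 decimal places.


T = 1 / f
T = 1 / 0.4847
T = 2.0631 s

2.0631


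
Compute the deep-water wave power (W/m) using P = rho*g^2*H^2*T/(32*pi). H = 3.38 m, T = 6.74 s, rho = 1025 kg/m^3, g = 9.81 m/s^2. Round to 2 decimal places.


P = rho * g^2 * H^2 * T / (32 * pi)
P = 1025 * 9.81^2 * 3.38^2 * 6.74 / (32 * pi)
P = 1025 * 96.2361 * 11.4244 * 6.74 / 100.53096
P = 75553.63 W/m

75553.63


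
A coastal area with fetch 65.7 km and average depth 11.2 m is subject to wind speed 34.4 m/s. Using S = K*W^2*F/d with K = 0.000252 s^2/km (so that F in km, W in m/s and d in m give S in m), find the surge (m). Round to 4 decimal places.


S = K * W^2 * F / d
W^2 = 34.4^2 = 1183.36
S = 0.000252 * 1183.36 * 65.7 / 11.2
Numerator = 0.000252 * 1183.36 * 65.7 = 19.592182
S = 19.592182 / 11.2 = 1.7493 m

1.7493


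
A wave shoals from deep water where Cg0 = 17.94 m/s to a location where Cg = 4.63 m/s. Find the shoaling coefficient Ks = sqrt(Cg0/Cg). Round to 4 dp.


Ks = sqrt(Cg0 / Cg)
Ks = sqrt(17.94 / 4.63)
Ks = sqrt(3.8747)
Ks = 1.9684

1.9684


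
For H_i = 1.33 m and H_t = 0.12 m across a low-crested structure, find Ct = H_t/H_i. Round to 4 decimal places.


Ct = H_t / H_i
Ct = 0.12 / 1.33
Ct = 0.0902

0.0902


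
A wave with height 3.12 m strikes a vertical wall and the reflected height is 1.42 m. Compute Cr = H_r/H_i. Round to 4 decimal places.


Cr = H_r / H_i
Cr = 1.42 / 3.12
Cr = 0.4551

0.4551


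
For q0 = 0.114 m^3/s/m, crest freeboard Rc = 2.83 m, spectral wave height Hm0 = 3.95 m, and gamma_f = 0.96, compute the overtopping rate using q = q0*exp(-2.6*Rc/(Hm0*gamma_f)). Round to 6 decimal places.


q = q0 * exp(-2.6 * Rc / (Hm0 * gamma_f))
Exponent = -2.6 * 2.83 / (3.95 * 0.96)
= -2.6 * 2.83 / 3.7920
= -1.940401
exp(-1.940401) = 0.143646
q = 0.114 * 0.143646
q = 0.016376 m^3/s/m

0.016376


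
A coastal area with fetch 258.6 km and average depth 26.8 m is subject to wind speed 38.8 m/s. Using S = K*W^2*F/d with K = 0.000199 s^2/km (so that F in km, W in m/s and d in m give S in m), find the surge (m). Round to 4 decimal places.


S = K * W^2 * F / d
W^2 = 38.8^2 = 1505.44
S = 0.000199 * 1505.44 * 258.6 / 26.8
Numerator = 0.000199 * 1505.44 * 258.6 = 77.472050
S = 77.472050 / 26.8 = 2.8907 m

2.8907


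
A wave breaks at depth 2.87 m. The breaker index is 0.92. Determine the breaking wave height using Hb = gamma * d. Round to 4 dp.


Hb = gamma * d
Hb = 0.92 * 2.87
Hb = 2.6404 m

2.6404


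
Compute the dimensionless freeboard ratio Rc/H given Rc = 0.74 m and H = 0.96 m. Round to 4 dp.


Relative freeboard = Rc / H
= 0.74 / 0.96
= 0.7708

0.7708


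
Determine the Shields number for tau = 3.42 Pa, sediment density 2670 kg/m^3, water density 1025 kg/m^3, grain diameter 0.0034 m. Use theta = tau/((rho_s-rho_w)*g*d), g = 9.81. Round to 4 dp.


theta = tau / ((rho_s - rho_w) * g * d)
rho_s - rho_w = 2670 - 1025 = 1645
Denominator = 1645 * 9.81 * 0.0034 = 54.867330
theta = 3.42 / 54.867330
theta = 0.0623

0.0623


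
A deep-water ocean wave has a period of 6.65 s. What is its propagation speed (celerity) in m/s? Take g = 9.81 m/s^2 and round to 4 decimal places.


We use the deep-water celerity formula:
C = g * T / (2 * pi)
C = 9.81 * 6.65 / (2 * 3.14159...)
C = 65.236500 / 6.283185
C = 10.3827 m/s

10.3827


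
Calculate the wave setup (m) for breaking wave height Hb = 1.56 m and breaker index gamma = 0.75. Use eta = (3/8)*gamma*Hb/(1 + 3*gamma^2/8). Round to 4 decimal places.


eta = (3/8) * gamma * Hb / (1 + 3*gamma^2/8)
Numerator = (3/8) * 0.75 * 1.56 = 0.438750
Denominator = 1 + 3*0.75^2/8 = 1 + 0.210938 = 1.210938
eta = 0.438750 / 1.210938
eta = 0.3623 m

0.3623


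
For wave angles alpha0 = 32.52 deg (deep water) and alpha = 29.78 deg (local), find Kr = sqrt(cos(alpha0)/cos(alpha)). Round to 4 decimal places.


Kr = sqrt(cos(alpha0) / cos(alpha))
cos(32.52) = 0.843204
cos(29.78) = 0.867939
Kr = sqrt(0.843204 / 0.867939)
Kr = sqrt(0.971501)
Kr = 0.9856

0.9856


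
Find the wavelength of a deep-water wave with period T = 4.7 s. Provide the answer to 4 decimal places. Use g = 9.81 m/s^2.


L0 = g * T^2 / (2 * pi)
L0 = 9.81 * 4.7^2 / (2 * pi)
L0 = 9.81 * 22.0900 / 6.28319
L0 = 216.7029 / 6.28319
L0 = 34.4893 m

34.4893


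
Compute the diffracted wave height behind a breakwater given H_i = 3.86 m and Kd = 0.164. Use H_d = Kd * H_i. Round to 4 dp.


H_d = Kd * H_i
H_d = 0.164 * 3.86
H_d = 0.6330 m

0.6330


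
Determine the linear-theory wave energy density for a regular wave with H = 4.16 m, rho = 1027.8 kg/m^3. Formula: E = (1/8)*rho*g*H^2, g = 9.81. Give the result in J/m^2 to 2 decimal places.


E = (1/8) * rho * g * H^2
E = (1/8) * 1027.8 * 9.81 * 4.16^2
E = 0.125 * 1027.8 * 9.81 * 17.3056
E = 21810.94 J/m^2

21810.94


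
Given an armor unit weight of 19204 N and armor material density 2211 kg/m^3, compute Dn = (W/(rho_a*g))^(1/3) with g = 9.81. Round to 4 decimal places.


V = W / (rho_a * g)
V = 19204 / (2211 * 9.81)
V = 19204 / 21689.91
V = 0.885389 m^3
Dn = V^(1/3) = 0.885389^(1/3)
Dn = 0.9602 m

0.9602


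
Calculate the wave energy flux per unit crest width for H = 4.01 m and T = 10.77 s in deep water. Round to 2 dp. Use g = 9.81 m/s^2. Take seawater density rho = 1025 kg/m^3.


P = rho * g^2 * H^2 * T / (32 * pi)
P = 1025 * 9.81^2 * 4.01^2 * 10.77 / (32 * pi)
P = 1025 * 96.2361 * 16.0801 * 10.77 / 100.53096
P = 169928.60 W/m

169928.60


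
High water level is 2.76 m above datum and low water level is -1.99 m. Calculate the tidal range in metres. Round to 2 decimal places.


Tidal range = High water - Low water
Tidal range = 2.76 - (-1.99)
Tidal range = 4.75 m

4.75


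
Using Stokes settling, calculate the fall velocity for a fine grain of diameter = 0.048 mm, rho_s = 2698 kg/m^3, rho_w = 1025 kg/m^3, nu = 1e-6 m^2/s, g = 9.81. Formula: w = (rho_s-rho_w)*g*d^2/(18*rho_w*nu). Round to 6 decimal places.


w = (rho_s - rho_w) * g * d^2 / (18 * rho_w * nu)
d = 0.048 mm = 0.000048 m
rho_s - rho_w = 2698 - 1025 = 1673
Numerator = 1673 * 9.81 * (0.000048)^2 = 0.000037813548
Denominator = 18 * 1025 * 1e-6 = 0.018450
w = 0.002050 m/s

0.002050


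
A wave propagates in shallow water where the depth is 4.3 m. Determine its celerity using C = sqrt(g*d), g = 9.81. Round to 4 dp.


Using the shallow-water approximation:
C = sqrt(g * d) = sqrt(9.81 * 4.3)
C = sqrt(42.1830)
C = 6.4948 m/s

6.4948


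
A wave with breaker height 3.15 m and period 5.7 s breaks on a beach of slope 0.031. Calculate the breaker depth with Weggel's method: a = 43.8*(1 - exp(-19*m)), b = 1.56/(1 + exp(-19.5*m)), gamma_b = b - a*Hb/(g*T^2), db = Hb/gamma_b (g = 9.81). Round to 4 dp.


a = 43.8 * (1 - exp(-19 * m))
exp(-19 * 0.031) = exp(-0.5890) = 0.554882
a = 43.8 * (1 - 0.554882) = 19.496173
b = 1.56 / (1 + exp(-19.5 * m))
exp(-19.5 * 0.031) = exp(-0.6045) = 0.546348
b = 1.56 / (1 + 0.546348) = 1.008829
Hb / (g * T^2) = 3.15 / (9.81 * 5.7^2) = 3.15 / 318.7269 = 0.00988307
gamma_b = b - a * Hb/(g*T^2) = 1.008829 - 19.496173 * 0.00988307 = 0.816147
db = Hb / gamma_b = 3.15 / 0.816147
db = 3.8596 m

3.8596


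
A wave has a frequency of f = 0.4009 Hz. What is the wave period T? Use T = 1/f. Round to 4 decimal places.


T = 1 / f
T = 1 / 0.4009
T = 2.4944 s

2.4944


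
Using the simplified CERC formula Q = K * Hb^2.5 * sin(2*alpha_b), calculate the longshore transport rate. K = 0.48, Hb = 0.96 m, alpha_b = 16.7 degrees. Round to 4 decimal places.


Q = K * Hb^2.5 * sin(2 * alpha_b)
Hb^2.5 = 0.96^2.5 = 0.902980
sin(2 * 16.7) = sin(33.4) = 0.550481
Q = 0.48 * 0.902980 * 0.550481
Q = 0.2386 m^3/s

0.2386


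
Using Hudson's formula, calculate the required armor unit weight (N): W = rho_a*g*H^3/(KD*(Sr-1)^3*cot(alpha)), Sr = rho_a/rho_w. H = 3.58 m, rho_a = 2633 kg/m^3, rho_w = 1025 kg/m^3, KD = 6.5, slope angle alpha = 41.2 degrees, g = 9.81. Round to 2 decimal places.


Sr = rho_a / rho_w = 2633 / 1025 = 2.568780
(Sr - 1) = 1.568780
(Sr - 1)^3 = 3.860882
cot(41.2) = 1 / tan(41.2) = 1 / 0.875434 = 1.142291
Numerator = 2633 * 9.81 * 3.58^3 = 1185138.0626
Denominator = 6.5 * 3.860882 * 1.142291 = 28.666625
W = 1185138.0626 / 28.666625
W = 41342.08 N

41342.08


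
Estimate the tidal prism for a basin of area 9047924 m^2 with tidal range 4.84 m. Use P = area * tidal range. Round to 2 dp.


Tidal prism = Area * Tidal range
P = 9047924 * 4.84
P = 43791952.16 m^3

43791952.16


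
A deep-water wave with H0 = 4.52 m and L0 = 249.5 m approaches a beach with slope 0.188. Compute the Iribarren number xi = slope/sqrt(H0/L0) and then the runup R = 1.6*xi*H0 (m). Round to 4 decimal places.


xi = slope / sqrt(H0/L0)
H0/L0 = 4.52/249.5 = 0.018116
sqrt(0.018116) = 0.134597
xi = 0.188 / 0.134597 = 1.396767
R = 1.6 * xi * H0 = 1.6 * 1.396767 * 4.52
R = 10.1014 m

10.1014


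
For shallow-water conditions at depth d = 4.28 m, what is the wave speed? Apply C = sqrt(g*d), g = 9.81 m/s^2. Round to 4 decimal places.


Using the shallow-water approximation:
C = sqrt(g * d) = sqrt(9.81 * 4.28)
C = sqrt(41.9868)
C = 6.4797 m/s

6.4797


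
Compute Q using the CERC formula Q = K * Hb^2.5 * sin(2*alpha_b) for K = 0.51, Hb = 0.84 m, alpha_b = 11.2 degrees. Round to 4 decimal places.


Q = K * Hb^2.5 * sin(2 * alpha_b)
Hb^2.5 = 0.84^2.5 = 0.646693
sin(2 * 11.2) = sin(22.4) = 0.381070
Q = 0.51 * 0.646693 * 0.381070
Q = 0.1257 m^3/s

0.1257


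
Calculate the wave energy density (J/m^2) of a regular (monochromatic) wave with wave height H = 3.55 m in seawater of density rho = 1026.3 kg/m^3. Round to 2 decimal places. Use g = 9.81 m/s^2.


E = (1/8) * rho * g * H^2
E = (1/8) * 1026.3 * 9.81 * 3.55^2
E = 0.125 * 1026.3 * 9.81 * 12.6025
E = 15860.25 J/m^2

15860.25


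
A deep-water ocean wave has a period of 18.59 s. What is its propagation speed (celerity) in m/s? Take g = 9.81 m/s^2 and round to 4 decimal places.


We use the deep-water celerity formula:
C = g * T / (2 * pi)
C = 9.81 * 18.59 / (2 * 3.14159...)
C = 182.367900 / 6.283185
C = 29.0248 m/s

29.0248


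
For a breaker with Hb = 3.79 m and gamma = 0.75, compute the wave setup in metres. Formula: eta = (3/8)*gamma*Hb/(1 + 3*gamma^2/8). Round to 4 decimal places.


eta = (3/8) * gamma * Hb / (1 + 3*gamma^2/8)
Numerator = (3/8) * 0.75 * 3.79 = 1.065937
Denominator = 1 + 3*0.75^2/8 = 1 + 0.210938 = 1.210938
eta = 1.065937 / 1.210938
eta = 0.8803 m

0.8803


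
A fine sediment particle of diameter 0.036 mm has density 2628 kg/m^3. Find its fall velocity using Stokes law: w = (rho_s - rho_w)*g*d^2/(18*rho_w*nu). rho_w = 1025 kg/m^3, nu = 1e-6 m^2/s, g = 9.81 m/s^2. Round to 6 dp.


w = (rho_s - rho_w) * g * d^2 / (18 * rho_w * nu)
d = 0.036 mm = 0.000036 m
rho_s - rho_w = 2628 - 1025 = 1603
Numerator = 1603 * 9.81 * (0.000036)^2 = 0.000020380157
Denominator = 18 * 1025 * 1e-6 = 0.018450
w = 0.001105 m/s

0.001105


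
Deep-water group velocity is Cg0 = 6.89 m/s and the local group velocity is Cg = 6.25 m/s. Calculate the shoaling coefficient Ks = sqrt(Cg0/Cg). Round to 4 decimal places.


Ks = sqrt(Cg0 / Cg)
Ks = sqrt(6.89 / 6.25)
Ks = sqrt(1.1024)
Ks = 1.0500

1.0500


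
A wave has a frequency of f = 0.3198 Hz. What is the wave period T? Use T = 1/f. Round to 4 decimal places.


T = 1 / f
T = 1 / 0.3198
T = 3.1270 s

3.1270


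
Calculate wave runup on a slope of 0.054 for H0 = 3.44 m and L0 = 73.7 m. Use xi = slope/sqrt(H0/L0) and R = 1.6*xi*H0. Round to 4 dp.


xi = slope / sqrt(H0/L0)
H0/L0 = 3.44/73.7 = 0.046676
sqrt(0.046676) = 0.216046
xi = 0.054 / 0.216046 = 0.249947
R = 1.6 * xi * H0 = 1.6 * 0.249947 * 3.44
R = 1.3757 m

1.3757


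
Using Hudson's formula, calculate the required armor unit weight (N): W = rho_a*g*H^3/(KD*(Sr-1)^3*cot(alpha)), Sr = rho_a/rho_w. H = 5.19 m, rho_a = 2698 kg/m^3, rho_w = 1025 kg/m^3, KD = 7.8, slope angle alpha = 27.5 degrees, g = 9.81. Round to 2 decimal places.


Sr = rho_a / rho_w = 2698 / 1025 = 2.632195
(Sr - 1) = 1.632195
(Sr - 1)^3 = 4.348267
cot(27.5) = 1 / tan(27.5) = 1 / 0.520567 = 1.920982
Numerator = 2698 * 9.81 * 5.19^3 = 3700096.2910
Denominator = 7.8 * 4.348267 * 1.920982 = 65.152960
W = 3700096.2910 / 65.152960
W = 56790.92 N

56790.92


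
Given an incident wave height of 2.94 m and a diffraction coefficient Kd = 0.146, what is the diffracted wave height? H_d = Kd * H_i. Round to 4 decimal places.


H_d = Kd * H_i
H_d = 0.146 * 2.94
H_d = 0.4292 m

0.4292


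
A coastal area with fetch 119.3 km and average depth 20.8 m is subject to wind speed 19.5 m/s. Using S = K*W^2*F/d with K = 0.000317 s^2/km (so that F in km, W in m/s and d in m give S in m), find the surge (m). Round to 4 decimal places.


S = K * W^2 * F / d
W^2 = 19.5^2 = 380.25
S = 0.000317 * 380.25 * 119.3 / 20.8
Numerator = 0.000317 * 380.25 * 119.3 = 14.380333
S = 14.380333 / 20.8 = 0.6914 m

0.6914


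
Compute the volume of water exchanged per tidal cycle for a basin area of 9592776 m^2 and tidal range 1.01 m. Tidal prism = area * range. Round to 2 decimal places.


Tidal prism = Area * Tidal range
P = 9592776 * 1.01
P = 9688703.76 m^3

9688703.76


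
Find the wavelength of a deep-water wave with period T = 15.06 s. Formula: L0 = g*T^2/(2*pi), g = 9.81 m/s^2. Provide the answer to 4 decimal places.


L0 = g * T^2 / (2 * pi)
L0 = 9.81 * 15.06^2 / (2 * pi)
L0 = 9.81 * 226.8036 / 6.28319
L0 = 2224.9433 / 6.28319
L0 = 354.1107 m

354.1107


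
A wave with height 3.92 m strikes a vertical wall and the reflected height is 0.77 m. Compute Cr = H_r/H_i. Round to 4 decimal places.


Cr = H_r / H_i
Cr = 0.77 / 3.92
Cr = 0.1964

0.1964


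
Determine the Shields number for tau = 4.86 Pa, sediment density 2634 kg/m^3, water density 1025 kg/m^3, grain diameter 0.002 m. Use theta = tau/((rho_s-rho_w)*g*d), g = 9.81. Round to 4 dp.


theta = tau / ((rho_s - rho_w) * g * d)
rho_s - rho_w = 2634 - 1025 = 1609
Denominator = 1609 * 9.81 * 0.002 = 31.568580
theta = 4.86 / 31.568580
theta = 0.1540

0.1540


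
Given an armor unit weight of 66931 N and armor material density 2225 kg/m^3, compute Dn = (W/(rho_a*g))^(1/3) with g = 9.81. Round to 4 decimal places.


V = W / (rho_a * g)
V = 66931 / (2225 * 9.81)
V = 66931 / 21827.25
V = 3.066396 m^3
Dn = V^(1/3) = 3.066396^(1/3)
Dn = 1.4528 m

1.4528


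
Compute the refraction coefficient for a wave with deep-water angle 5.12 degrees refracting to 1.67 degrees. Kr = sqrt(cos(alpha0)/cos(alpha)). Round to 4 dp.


Kr = sqrt(cos(alpha0) / cos(alpha))
cos(5.12) = 0.996010
cos(1.67) = 0.999575
Kr = sqrt(0.996010 / 0.999575)
Kr = sqrt(0.996433)
Kr = 0.9982

0.9982


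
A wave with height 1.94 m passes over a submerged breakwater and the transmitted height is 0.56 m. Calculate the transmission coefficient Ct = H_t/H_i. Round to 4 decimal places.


Ct = H_t / H_i
Ct = 0.56 / 1.94
Ct = 0.2887

0.2887


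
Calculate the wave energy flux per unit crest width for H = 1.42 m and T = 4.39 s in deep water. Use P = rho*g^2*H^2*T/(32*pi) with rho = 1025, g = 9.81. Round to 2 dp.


P = rho * g^2 * H^2 * T / (32 * pi)
P = 1025 * 9.81^2 * 1.42^2 * 4.39 / (32 * pi)
P = 1025 * 96.2361 * 2.0164 * 4.39 / 100.53096
P = 8685.67 W/m

8685.67


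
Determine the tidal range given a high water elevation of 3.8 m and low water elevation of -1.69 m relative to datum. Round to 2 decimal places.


Tidal range = High water - Low water
Tidal range = 3.8 - (-1.69)
Tidal range = 5.49 m

5.49


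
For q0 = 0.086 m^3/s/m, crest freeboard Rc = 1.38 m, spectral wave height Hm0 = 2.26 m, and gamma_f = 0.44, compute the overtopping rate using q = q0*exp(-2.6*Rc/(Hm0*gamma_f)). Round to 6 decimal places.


q = q0 * exp(-2.6 * Rc / (Hm0 * gamma_f))
Exponent = -2.6 * 1.38 / (2.26 * 0.44)
= -2.6 * 1.38 / 0.9944
= -3.608206
exp(-3.608206) = 0.027100
q = 0.086 * 0.027100
q = 0.002331 m^3/s/m

0.002331


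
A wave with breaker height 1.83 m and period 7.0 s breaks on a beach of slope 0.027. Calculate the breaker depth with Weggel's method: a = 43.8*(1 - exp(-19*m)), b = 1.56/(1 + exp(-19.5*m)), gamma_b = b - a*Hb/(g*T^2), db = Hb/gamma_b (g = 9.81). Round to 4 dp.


a = 43.8 * (1 - exp(-19 * m))
exp(-19 * 0.027) = exp(-0.5130) = 0.598697
a = 43.8 * (1 - 0.598697) = 17.577081
b = 1.56 / (1 + exp(-19.5 * m))
exp(-19.5 * 0.027) = exp(-0.5265) = 0.590669
b = 1.56 / (1 + 0.590669) = 0.980720
Hb / (g * T^2) = 1.83 / (9.81 * 7.0^2) = 1.83 / 480.6900 = 0.00380703
gamma_b = b - a * Hb/(g*T^2) = 0.980720 - 17.577081 * 0.00380703 = 0.913803
db = Hb / gamma_b = 1.83 / 0.913803
db = 2.0026 m

2.0026


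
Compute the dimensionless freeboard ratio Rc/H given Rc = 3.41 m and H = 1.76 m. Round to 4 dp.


Relative freeboard = Rc / H
= 3.41 / 1.76
= 1.9375

1.9375


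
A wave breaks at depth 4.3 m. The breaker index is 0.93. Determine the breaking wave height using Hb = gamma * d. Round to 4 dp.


Hb = gamma * d
Hb = 0.93 * 4.3
Hb = 3.9990 m

3.9990


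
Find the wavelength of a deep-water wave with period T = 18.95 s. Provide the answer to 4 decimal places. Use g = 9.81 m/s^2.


L0 = g * T^2 / (2 * pi)
L0 = 9.81 * 18.95^2 / (2 * pi)
L0 = 9.81 * 359.1025 / 6.28319
L0 = 3522.7955 / 6.28319
L0 = 560.6703 m

560.6703


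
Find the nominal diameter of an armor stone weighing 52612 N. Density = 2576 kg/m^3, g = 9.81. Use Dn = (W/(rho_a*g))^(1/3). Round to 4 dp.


V = W / (rho_a * g)
V = 52612 / (2576 * 9.81)
V = 52612 / 25270.56
V = 2.081948 m^3
Dn = V^(1/3) = 2.081948^(1/3)
Dn = 1.2769 m

1.2769


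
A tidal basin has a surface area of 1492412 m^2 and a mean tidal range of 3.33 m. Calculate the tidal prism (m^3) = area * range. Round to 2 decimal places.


Tidal prism = Area * Tidal range
P = 1492412 * 3.33
P = 4969731.96 m^3

4969731.96


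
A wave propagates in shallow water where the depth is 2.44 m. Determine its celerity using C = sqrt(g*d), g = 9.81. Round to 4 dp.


Using the shallow-water approximation:
C = sqrt(g * d) = sqrt(9.81 * 2.44)
C = sqrt(23.9364)
C = 4.8925 m/s

4.8925


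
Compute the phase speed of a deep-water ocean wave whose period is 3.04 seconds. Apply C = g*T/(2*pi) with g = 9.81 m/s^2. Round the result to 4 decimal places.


We use the deep-water celerity formula:
C = g * T / (2 * pi)
C = 9.81 * 3.04 / (2 * 3.14159...)
C = 29.822400 / 6.283185
C = 4.7464 m/s

4.7464


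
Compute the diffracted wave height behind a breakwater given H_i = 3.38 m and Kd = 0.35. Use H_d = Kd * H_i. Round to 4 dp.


H_d = Kd * H_i
H_d = 0.35 * 3.38
H_d = 1.1830 m

1.1830


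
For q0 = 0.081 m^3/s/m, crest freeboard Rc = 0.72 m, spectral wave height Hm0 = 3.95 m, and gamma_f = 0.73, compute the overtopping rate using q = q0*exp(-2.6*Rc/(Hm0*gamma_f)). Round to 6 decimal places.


q = q0 * exp(-2.6 * Rc / (Hm0 * gamma_f))
Exponent = -2.6 * 0.72 / (3.95 * 0.73)
= -2.6 * 0.72 / 2.8835
= -0.649211
exp(-0.649211) = 0.522458
q = 0.081 * 0.522458
q = 0.042319 m^3/s/m

0.042319


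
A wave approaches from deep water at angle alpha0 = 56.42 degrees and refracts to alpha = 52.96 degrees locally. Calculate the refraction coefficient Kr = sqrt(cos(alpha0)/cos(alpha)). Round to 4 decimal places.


Kr = sqrt(cos(alpha0) / cos(alpha))
cos(56.42) = 0.553101
cos(52.96) = 0.602372
Kr = sqrt(0.553101 / 0.602372)
Kr = sqrt(0.918204)
Kr = 0.9582

0.9582


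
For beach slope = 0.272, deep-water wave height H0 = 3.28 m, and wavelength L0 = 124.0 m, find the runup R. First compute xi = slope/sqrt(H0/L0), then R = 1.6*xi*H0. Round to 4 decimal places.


xi = slope / sqrt(H0/L0)
H0/L0 = 3.28/124.0 = 0.026452
sqrt(0.026452) = 0.162640
xi = 0.272 / 0.162640 = 1.672410
R = 1.6 * xi * H0 = 1.6 * 1.672410 * 3.28
R = 8.7768 m

8.7768


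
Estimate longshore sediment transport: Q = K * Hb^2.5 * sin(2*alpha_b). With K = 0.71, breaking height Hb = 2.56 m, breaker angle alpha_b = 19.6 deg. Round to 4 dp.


Q = K * Hb^2.5 * sin(2 * alpha_b)
Hb^2.5 = 2.56^2.5 = 10.485760
sin(2 * 19.6) = sin(39.2) = 0.632029
Q = 0.71 * 10.485760 * 0.632029
Q = 4.7054 m^3/s

4.7054


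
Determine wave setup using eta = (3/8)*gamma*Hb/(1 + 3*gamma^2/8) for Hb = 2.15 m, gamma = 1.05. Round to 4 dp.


eta = (3/8) * gamma * Hb / (1 + 3*gamma^2/8)
Numerator = (3/8) * 1.05 * 2.15 = 0.846563
Denominator = 1 + 3*1.05^2/8 = 1 + 0.413438 = 1.413438
eta = 0.846563 / 1.413438
eta = 0.5989 m

0.5989


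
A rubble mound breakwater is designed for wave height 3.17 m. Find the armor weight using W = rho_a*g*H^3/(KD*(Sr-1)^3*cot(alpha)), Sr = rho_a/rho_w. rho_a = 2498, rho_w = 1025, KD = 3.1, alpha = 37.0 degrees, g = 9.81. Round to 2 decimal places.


Sr = rho_a / rho_w = 2498 / 1025 = 2.437073
(Sr - 1) = 1.437073
(Sr - 1)^3 = 2.967814
cot(37.0) = 1 / tan(37.0) = 1 / 0.753554 = 1.327045
Numerator = 2498 * 9.81 * 3.17^3 = 780619.1985
Denominator = 3.1 * 2.967814 * 1.327045 = 12.209108
W = 780619.1985 / 12.209108
W = 63937.45 N

63937.45


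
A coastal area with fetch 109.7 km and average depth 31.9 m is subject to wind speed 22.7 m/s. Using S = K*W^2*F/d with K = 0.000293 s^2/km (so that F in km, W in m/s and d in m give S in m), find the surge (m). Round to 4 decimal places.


S = K * W^2 * F / d
W^2 = 22.7^2 = 515.29
S = 0.000293 * 515.29 * 109.7 / 31.9
Numerator = 0.000293 * 515.29 * 109.7 = 16.562503
S = 16.562503 / 31.9 = 0.5192 m

0.5192


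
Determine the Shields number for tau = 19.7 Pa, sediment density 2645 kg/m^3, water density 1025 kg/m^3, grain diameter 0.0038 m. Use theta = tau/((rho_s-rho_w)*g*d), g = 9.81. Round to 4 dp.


theta = tau / ((rho_s - rho_w) * g * d)
rho_s - rho_w = 2645 - 1025 = 1620
Denominator = 1620 * 9.81 * 0.0038 = 60.390360
theta = 19.7 / 60.390360
theta = 0.3262

0.3262


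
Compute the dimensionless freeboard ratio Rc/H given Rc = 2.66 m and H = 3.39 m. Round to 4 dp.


Relative freeboard = Rc / H
= 2.66 / 3.39
= 0.7847

0.7847


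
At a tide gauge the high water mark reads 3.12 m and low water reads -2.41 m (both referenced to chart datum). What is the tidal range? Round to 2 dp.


Tidal range = High water - Low water
Tidal range = 3.12 - (-2.41)
Tidal range = 5.53 m

5.53


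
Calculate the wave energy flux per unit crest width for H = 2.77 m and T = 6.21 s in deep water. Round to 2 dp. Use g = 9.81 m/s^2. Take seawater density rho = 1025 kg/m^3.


P = rho * g^2 * H^2 * T / (32 * pi)
P = 1025 * 9.81^2 * 2.77^2 * 6.21 / (32 * pi)
P = 1025 * 96.2361 * 7.6729 * 6.21 / 100.53096
P = 46753.40 W/m

46753.40


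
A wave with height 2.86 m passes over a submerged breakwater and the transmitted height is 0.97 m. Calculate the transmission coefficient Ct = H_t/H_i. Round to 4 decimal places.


Ct = H_t / H_i
Ct = 0.97 / 2.86
Ct = 0.3392

0.3392


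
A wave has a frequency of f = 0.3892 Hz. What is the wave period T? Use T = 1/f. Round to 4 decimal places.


T = 1 / f
T = 1 / 0.3892
T = 2.5694 s

2.5694


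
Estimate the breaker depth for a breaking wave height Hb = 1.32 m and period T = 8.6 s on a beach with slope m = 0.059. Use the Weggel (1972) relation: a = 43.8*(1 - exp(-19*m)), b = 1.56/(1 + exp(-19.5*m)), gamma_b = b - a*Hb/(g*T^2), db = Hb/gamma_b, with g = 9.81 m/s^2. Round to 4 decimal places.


a = 43.8 * (1 - exp(-19 * m))
exp(-19 * 0.059) = exp(-1.1210) = 0.325954
a = 43.8 * (1 - 0.325954) = 29.523229
b = 1.56 / (1 + exp(-19.5 * m))
exp(-19.5 * 0.059) = exp(-1.1505) = 0.316478
b = 1.56 / (1 + 0.316478) = 1.184979
Hb / (g * T^2) = 1.32 / (9.81 * 8.6^2) = 1.32 / 725.5476 = 0.00181932
gamma_b = b - a * Hb/(g*T^2) = 1.184979 - 29.523229 * 0.00181932 = 1.131267
db = Hb / gamma_b = 1.32 / 1.131267
db = 1.1668 m

1.1668
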